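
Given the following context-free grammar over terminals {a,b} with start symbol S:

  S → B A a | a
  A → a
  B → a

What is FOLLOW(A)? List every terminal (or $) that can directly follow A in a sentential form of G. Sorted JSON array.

FIRST sets, iterate to fixpoint:
[1]
  A via A→a: +{a}
  B via B→a: +{a}
  S via S→B A a: +{a}
  FIRST(S)={a}  FIRST(A)={a}  FIRST(B)={a}
[2] — fixpoint
  FIRST(S)={a}  FIRST(A)={a}  FIRST(B)={a}

FOLLOW sets:
FOLLOW(S) := {$}
pass 1:
  S→B A a: FOLLOW(B) ⊇ FIRST(A) = {a}; new: +{a}
  S→B A a: FOLLOW(A) ⊇ FIRST(a) = {a}; new: +{a}
  FOLLOW(S)={$}  FOLLOW(A)={a}  FOLLOW(B)={a}
pass 2: — fixpoint
  FOLLOW(S)={$}  FOLLOW(A)={a}  FOLLOW(B)={a}

FOLLOW(A) = ["a"]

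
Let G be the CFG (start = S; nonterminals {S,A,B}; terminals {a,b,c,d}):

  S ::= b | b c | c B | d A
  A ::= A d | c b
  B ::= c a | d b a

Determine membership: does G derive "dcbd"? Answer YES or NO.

CNF form of G:
  S -> T0 A | T1 B | T2 T1 | b
  A -> A T0 | T1 T2
  B -> T0 X4 | T1 T3
  T0 -> d
  T1 -> c
  T2 -> b
  T3 -> a
  X4 -> T2 T3

CYK fill:
  cell(0,0) d: {T0}  orig:{}
  cell(1,1) c: {T1}  orig:{}
  cell(2,2) b: {S,T2}  orig:{S}
  cell(3,3) d: {T0}  orig:{}
  cell(0,1) dc: ∅
  cell(1,2) cb: {A}
  cell(2,3) bd: ∅
  cell(0,2) dcb: {S}
  cell(1,3) cbd: {A}
  cell(0,3) dcbd: {S}

S ∈ T[0,3] ⇒ YES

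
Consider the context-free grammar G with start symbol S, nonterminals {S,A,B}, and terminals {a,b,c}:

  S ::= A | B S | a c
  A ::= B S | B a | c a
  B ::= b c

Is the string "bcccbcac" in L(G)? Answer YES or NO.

Convert to CNF:
  S -> B S | B T0 | T0 T1 | T1 T0
  A -> B S | B T0 | T1 T0
  B -> T2 T1
  T0 -> a
  T1 -> c
  T2 -> b

Fill CYK table bottom-up:
  T[0,0] 'b' = {T2}  orig:{}
  T[1,1] 'c' = {T1}  orig:{}
  T[2,2] 'c' = {T1}  orig:{}
  T[3,3] 'c' = {T1}  orig:{}
  T[4,4] 'b' = {T2}  orig:{}
  T[5,5] 'c' = {T1}  orig:{}
  T[6,6] 'a' = {T0}  orig:{}
  T[7,7] 'c' = {T1}  orig:{}
  T[0,1] 'bc' = {B}
  T[1,2] 'cc' = ∅
  T[2,3] 'cc' = ∅
  T[3,4] 'cb' = ∅
  T[4,5] 'bc' = {B}
  T[5,6] 'ca' = {A,S}
  T[6,7] 'ac' = {S}
  T[0,2] 'bcc' = ∅
  T[1,3] 'ccc' = ∅
  T[2,4] 'ccb' = ∅
  T[3,5] 'cbc' = ∅
  T[4,6] 'bca' = {A,S}
  T[5,7] 'cac' = ∅
  T[0,3] 'bccc' = ∅
  T[1,4] 'cccb' = ∅
  T[2,5] 'ccbc' = ∅
  T[3,6] 'cbca' = ∅
  T[4,7] 'bcac' = {A,S}
  T[0,4] 'bcccb' = ∅
  T[1,5] 'cccbc' = ∅
  T[2,6] 'ccbca' = ∅
  T[3,7] 'cbcac' = ∅
  T[0,5] 'bcccbc' = ∅
  T[1,6] 'cccbca' = ∅
  T[2,7] 'ccbcac' = ∅
  T[0,6] 'bcccbca' = ∅
  T[1,7] 'cccbcac' = ∅
  T[0,7] 'bcccbcac' = ∅

S ∉ T[0,7] ⇒ NO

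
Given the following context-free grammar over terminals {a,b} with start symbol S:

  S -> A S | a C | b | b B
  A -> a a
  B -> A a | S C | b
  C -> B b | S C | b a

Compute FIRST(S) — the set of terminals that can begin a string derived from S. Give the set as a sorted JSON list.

Compute FIRST by fixpoint:
round 1:
  A via A→a a: +{a}
  B via B→A a: +{a}
  B via B→b: +{b}
  C via C→B b: +{a,b}
  S via S→A S: +{a}
  S via S→b: +{b}
  FIRST[S]={a,b}  FIRST[A]={a}  FIRST[B]={a,b}  FIRST[C]={a,b}
round 2: — fixpoint
  FIRST[S]={a,b}  FIRST[A]={a}  FIRST[B]={a,b}  FIRST[C]={a,b}

FIRST(S) = ["a", "b"]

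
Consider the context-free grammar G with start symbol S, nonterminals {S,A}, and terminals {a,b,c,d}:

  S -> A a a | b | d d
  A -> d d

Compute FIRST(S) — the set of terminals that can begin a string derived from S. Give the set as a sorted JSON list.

FIRST sets, iterate to fixpoint:
round 1:
  A via A→d d: +{d}
  S via S→A a a: +{d}
  S via S→b: +{b}
  FIRST[S]={b,d}  FIRST[A]={d}
round 2: done
  FIRST[S]={b,d}  FIRST[A]={d}

FIRST(S) = ["b", "d"]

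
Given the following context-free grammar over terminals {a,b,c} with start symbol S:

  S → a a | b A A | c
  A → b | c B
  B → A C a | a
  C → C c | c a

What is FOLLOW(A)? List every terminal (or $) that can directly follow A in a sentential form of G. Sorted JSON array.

Compute FIRST by fixpoint:
iter 1:
  A via A→b: +{b}
  A via A→c B: +{c}
  B via B→A C a: +{b,c}
  B via B→a: +{a}
  C via C→c a: +{c}
  S via S→a a: +{a}
  S via S→b A A: +{b}
  S via S→c: +{c}
  FIRST(S)={a,b,c}  FIRST(A)={b,c}  FIRST(B)={a,b,c}  FIRST(C)={c}
iter 2: done
  FIRST(S)={a,b,c}  FIRST(A)={b,c}  FIRST(B)={a,b,c}  FIRST(C)={c}

Compute FOLLOW by fixpoint:
FOLLOW(S) := {$}
pass 1:
  B→A C a: FOLLOW(A) ⊇ FIRST(C) = {c}; new: +{c}
  B→A C a: FOLLOW(C) ⊇ FIRST(a) = {a}; new: +{a}
  C→C c: FOLLOW(C) ⊇ FIRST(c) = {c}; new: +{c}
  S→b A A: FOLLOW(A) ⊇ FIRST(A) = {b,c}; new: +{b}
  S→b A A: FOLLOW(A) ⊇ FOLLOW(S) ⊇ {$}; new: +{$}
  S: {$}  A: {$,b,c}  B: {}  C: {a,c}
pass 2:
  A→c B: FOLLOW(B) ⊇ FOLLOW(A) ⊇ {$,b,c}; new: +{$,b,c}
  S: {$}  A: {$,b,c}  B: {$,b,c}  C: {a,c}
pass 3: — fixpoint
  S: {$}  A: {$,b,c}  B: {$,b,c}  C: {a,c}

FOLLOW(A) = ["$", "b", "c"]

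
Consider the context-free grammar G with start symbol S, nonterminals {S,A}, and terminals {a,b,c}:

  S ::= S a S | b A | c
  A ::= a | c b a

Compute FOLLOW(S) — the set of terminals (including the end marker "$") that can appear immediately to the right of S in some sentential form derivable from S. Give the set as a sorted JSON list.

Compute FIRST by fixpoint:
pass 1:
  A via A→a: +{a}
  A via A→c b a: +{c}
  S via S→b A: +{b}
  S via S→c: +{c}
  S: {b,c}  A: {a,c}
pass 2: — fixpoint
  S: {b,c}  A: {a,c}

FOLLOW iteration:
initialize: $ ∈ FOLLOW(S)
[1]
  S→S a S: FOLLOW(S) ⊇ FIRST(a) = {a}; new: +{a}
  S→b A: FOLLOW(A) ⊇ FOLLOW(S) ⊇ {$,a}; new: +{$,a}
  S: {$,a}  A: {$,a}
[2] (stable)
  S: {$,a}  A: {$,a}

FOLLOW(S) = ["$", "a"]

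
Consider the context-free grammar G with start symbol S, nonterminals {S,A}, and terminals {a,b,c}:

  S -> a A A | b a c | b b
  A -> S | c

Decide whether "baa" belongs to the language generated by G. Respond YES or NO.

Convert to CNF:
  S -> T0 X5 | T1 T1 | T1 X6
  A -> T0 X3 | T1 T1 | T1 X4 | c
  T0 -> a
  T1 -> b
  T2 -> c
  X3 -> A A
  X4 -> T0 T2
  X5 -> A A
  X6 -> T0 T2

Fill CYK table bottom-up:
  [0..0]={T1}  "b"  orig:{}
  [1..1]={T0}  "a"  orig:{}
  [2..2]={T0}  "a"  orig:{}
  [0..1]=∅  "ba"
  [1..2]=∅  "aa"
  [0..2]=∅  "baa"

S ∉ T[0,2] ⇒ NO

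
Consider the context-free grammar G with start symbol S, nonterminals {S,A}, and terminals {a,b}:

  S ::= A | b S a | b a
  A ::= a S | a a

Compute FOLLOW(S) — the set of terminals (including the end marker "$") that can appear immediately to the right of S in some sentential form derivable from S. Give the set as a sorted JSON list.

FIRST sets, iterate to fixpoint:
iter 1:
  A via A→a S: +{a}
  S via S→A: +{a}
  S via S→b S a: +{b}
  S: {a,b}  A: {a}
iter 2: (stable)
  S: {a,b}  A: {a}

Compute FOLLOW by fixpoint:
FOLLOW(S) := {$}
iter 1:
  S→A: FOLLOW(A) ⊇ FOLLOW(S) ⊇ {$}; new: +{$}
  S→b S a: FOLLOW(S) ⊇ FIRST(a) = {a}; new: +{a}
  S: {$,a}  A: {$}
iter 2:
  S→A: FOLLOW(A) ⊇ FOLLOW(S) ⊇ {$,a}; new: +{a}
  S: {$,a}  A: {$,a}
iter 3: done
  S: {$,a}  A: {$,a}

FOLLOW(S) = ["$", "a"]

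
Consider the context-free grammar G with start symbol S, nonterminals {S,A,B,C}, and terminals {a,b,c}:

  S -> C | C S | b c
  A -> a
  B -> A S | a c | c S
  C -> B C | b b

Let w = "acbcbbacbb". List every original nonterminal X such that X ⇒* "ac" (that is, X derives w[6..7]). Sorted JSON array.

Convert to CNF:
  S -> B C | C S | T2 T1 | T2 T2
  A -> a
  B -> A S | T0 T1 | T1 S
  C -> B C | T2 T2
  T0 -> a
  T1 -> c
  T2 -> b

CYK fill — only the sub-triangle for w[6..7]:
  T[6,6] 'a' = {A,T0}  orig:{A}
  T[7,7] 'c' = {T1}  orig:{}
  T[6,7] 'ac' = {B}

Original NTs in T[6,7] deriving "ac": ["B"]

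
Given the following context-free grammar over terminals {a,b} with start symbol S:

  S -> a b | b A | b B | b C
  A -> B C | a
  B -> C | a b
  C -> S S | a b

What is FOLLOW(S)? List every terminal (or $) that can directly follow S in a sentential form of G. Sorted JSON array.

FIRST sets, iterate to fixpoint:
round 1:
  A via A→a: +{a}
  B via B→a b: +{a}
  C via C→a b: +{a}
  S via S→a b: +{a}
  S via S→b A: +{b}
  FIRST[S]={a,b}  FIRST[A]={a}  FIRST[B]={a}  FIRST[C]={a}
round 2:
  C via C→S S: +{b}
  FIRST[S]={a,b}  FIRST[A]={a}  FIRST[B]={a}  FIRST[C]={a,b}
round 3:
  B via B→C: +{b}
  FIRST[S]={a,b}  FIRST[A]={a}  FIRST[B]={a,b}  FIRST[C]={a,b}
round 4:
  A via A→B C: +{b}
  FIRST[S]={a,b}  FIRST[A]={a,b}  FIRST[B]={a,b}  FIRST[C]={a,b}
round 5: done
  FIRST[S]={a,b}  FIRST[A]={a,b}  FIRST[B]={a,b}  FIRST[C]={a,b}

Compute FOLLOW by fixpoint:
seed FOLLOW(S) with $
[1]
  A→B C: FOLLOW(B) ⊇ FIRST(C) = {a,b}; new: +{a,b}
  B→C: FOLLOW(C) ⊇ FOLLOW(B) ⊇ {a,b}; new: +{a,b}
  C→S S: FOLLOW(S) ⊇ FIRST(S) = {a,b}; new: +{a,b}
  S→b A: FOLLOW(A) ⊇ FOLLOW(S) ⊇ {$,a,b}; new: +{$,a,b}
  S→b B: FOLLOW(B) ⊇ FOLLOW(S) ⊇ {$,a,b}; new: +{$}
  S→b C: FOLLOW(C) ⊇ FOLLOW(S) ⊇ {$,a,b}; new: +{$}
  S: {$,a,b}  A: {$,a,b}  B: {$,a,b}  C: {$,a,b}
[2] (stable)
  S: {$,a,b}  A: {$,a,b}  B: {$,a,b}  C: {$,a,b}

FOLLOW(S) = ["$", "a", "b"]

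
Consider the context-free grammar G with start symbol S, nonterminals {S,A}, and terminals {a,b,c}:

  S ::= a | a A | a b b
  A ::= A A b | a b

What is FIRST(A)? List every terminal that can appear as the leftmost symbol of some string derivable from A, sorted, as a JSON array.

FIRST sets, iterate to fixpoint:
iter 1:
  A via A→a b: +{a}
  S via S→a: +{a}
  FIRST[S]={a}  FIRST[A]={a}
iter 2: — fixpoint
  FIRST[S]={a}  FIRST[A]={a}

FIRST(A) = ["a"]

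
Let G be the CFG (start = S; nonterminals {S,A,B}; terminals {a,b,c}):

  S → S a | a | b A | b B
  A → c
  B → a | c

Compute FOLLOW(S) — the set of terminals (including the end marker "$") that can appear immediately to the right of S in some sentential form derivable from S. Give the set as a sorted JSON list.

FIRST iteration:
pass 1:
  A via A→c: +{c}
  B via B→a: +{a}
  B via B→c: +{c}
  S via S→a: +{a}
  S via S→b A: +{b}
  FIRST(S)={a,b}  FIRST(A)={c}  FIRST(B)={a,c}
pass 2: done
  FIRST(S)={a,b}  FIRST(A)={c}  FIRST(B)={a,c}

Compute FOLLOW by fixpoint:
seed FOLLOW(S) with $
pass 1:
  S→S a: FOLLOW(S) ⊇ FIRST(a) = {a}; new: +{a}
  S→b A: FOLLOW(A) ⊇ FOLLOW(S) ⊇ {$,a}; new: +{$,a}
  S→b B: FOLLOW(B) ⊇ FOLLOW(S) ⊇ {$,a}; new: +{$,a}
  FOLLOW(S)={$,a}  FOLLOW(A)={$,a}  FOLLOW(B)={$,a}
pass 2: (stable)
  FOLLOW(S)={$,a}  FOLLOW(A)={$,a}  FOLLOW(B)={$,a}

FOLLOW(S) = ["$", "a"]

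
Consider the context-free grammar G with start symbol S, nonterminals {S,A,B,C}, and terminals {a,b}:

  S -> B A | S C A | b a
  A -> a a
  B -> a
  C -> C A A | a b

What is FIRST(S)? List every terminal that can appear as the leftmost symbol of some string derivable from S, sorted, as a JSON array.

FIRST iteration:
round 1:
  A via A→a a: +{a}
  B via B→a: +{a}
  C via C→a b: +{a}
  S via S→B A: +{a}
  S via S→b a: +{b}
  FIRST[S]={a,b}  FIRST[A]={a}  FIRST[B]={a}  FIRST[C]={a}
round 2: (stable)
  FIRST[S]={a,b}  FIRST[A]={a}  FIRST[B]={a}  FIRST[C]={a}

FIRST(S) = ["a", "b"]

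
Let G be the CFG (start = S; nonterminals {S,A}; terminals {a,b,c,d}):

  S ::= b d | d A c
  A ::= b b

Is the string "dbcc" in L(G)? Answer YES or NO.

CNF form of G:
  S -> T0 T1 | T1 X3
  A -> T0 T0
  T0 -> b
  T1 -> d
  T2 -> c
  X3 -> A T2

Fill CYK table bottom-up:
  cell(0,0) d: {T1}  orig:{}
  cell(1,1) b: {T0}  orig:{}
  cell(2,2) c: {T2}  orig:{}
  cell(3,3) c: {T2}  orig:{}
  cell(0,1) db: ∅
  cell(1,2) bc: ∅
  cell(2,3) cc: ∅
  cell(0,2) dbc: ∅
  cell(1,3) bcc: ∅
  cell(0,3) dbcc: ∅

S ∉ T[0,3] ⇒ NO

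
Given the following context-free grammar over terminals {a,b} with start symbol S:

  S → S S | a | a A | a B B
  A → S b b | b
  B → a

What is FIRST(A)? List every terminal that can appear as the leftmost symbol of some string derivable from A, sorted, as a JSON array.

FIRST sets, iterate to fixpoint:
iter 1:
  A via A→b: +{b}
  B via B→a: +{a}
  S via S→a: +{a}
  FIRST(S)={a}  FIRST(A)={b}  FIRST(B)={a}
iter 2:
  A via A→S b b: +{a}
  FIRST(S)={a}  FIRST(A)={a,b}  FIRST(B)={a}
iter 3: — fixpoint
  FIRST(S)={a}  FIRST(A)={a,b}  FIRST(B)={a}

FIRST(A) = ["a", "b"]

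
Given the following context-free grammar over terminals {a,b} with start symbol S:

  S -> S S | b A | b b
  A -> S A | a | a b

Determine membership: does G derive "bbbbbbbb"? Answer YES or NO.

CNF form of G:
  S -> S S | T1 A | T1 T1
  A -> S A | T0 T1 | a
  T0 -> a
  T1 -> b

Fill CYK table bottom-up:
  T[0,0] 'b' = {T1}  orig:{}
  T[1,1] 'b' = {T1}  orig:{}
  T[2,2] 'b' = {T1}  orig:{}
  T[3,3] 'b' = {T1}  orig:{}
  T[4,4] 'b' = {T1}  orig:{}
  T[5,5] 'b' = {T1}  orig:{}
  T[6,6] 'b' = {T1}  orig:{}
  T[7,7] 'b' = {T1}  orig:{}
  T[0,1] 'bb' = {S}
  T[1,2] 'bb' = {S}
  T[2,3] 'bb' = {S}
  T[3,4] 'bb' = {S}
  T[4,5] 'bb' = {S}
  T[5,6] 'bb' = {S}
  T[6,7] 'bb' = {S}
  T[0,2] 'bbb' = ∅
  T[1,3] 'bbb' = ∅
  T[2,4] 'bbb' = ∅
  T[3,5] 'bbb' = ∅
  T[4,6] 'bbb' = ∅
  T[5,7] 'bbb' = ∅
  T[0,3] 'bbbb' = {S}
  T[1,4] 'bbbb' = {S}
  T[2,5] 'bbbb' = {S}
  T[3,6] 'bbbb' = {S}
  T[4,7] 'bbbb' = {S}
  T[0,4] 'bbbbb' = ∅
  T[1,5] 'bbbbb' = ∅
  T[2,6] 'bbbbb' = ∅
  T[3,7] 'bbbbb' = ∅
  T[0,5] 'bbbbbb' = {S}
  T[1,6] 'bbbbbb' = {S}
  T[2,7] 'bbbbbb' = {S}
  T[0,6] 'bbbbbbb' = ∅
  T[1,7] 'bbbbbbb' = ∅
  T[0,7] 'bbbbbbbb' = {S}

S ∈ T[0,7] ⇒ YES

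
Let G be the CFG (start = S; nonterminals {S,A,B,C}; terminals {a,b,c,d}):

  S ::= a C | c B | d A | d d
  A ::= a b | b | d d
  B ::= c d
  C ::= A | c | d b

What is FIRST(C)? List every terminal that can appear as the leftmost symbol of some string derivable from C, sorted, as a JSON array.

Compute FIRST by fixpoint:
pass 1:
  A via A→a b: +{a}
  A via A→b: +{b}
  A via A→d d: +{d}
  B via B→c d: +{c}
  C via C→A: +{a,b,d}
  C via C→c: +{c}
  S via S→a C: +{a}
  S via S→c B: +{c}
  S via S→d A: +{d}
  S: {a,c,d}  A: {a,b,d}  B: {c}  C: {a,b,c,d}
pass 2: done
  S: {a,c,d}  A: {a,b,d}  B: {c}  C: {a,b,c,d}

FIRST(C) = ["a", "b", "c", "d"]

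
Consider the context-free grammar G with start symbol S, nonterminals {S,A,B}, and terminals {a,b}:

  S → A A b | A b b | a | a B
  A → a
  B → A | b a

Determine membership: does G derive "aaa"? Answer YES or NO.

Convert to CNF:
  S -> A X2 | A X3 | T1 B | a
  A -> a
  B -> T0 T1 | a
  T0 -> b
  T1 -> a
  X2 -> A T0
  X3 -> T0 T0

CYK fill:
  cell(0,0) a: {A,B,S,T1}  orig:{A,B,S}
  cell(1,1) a: {A,B,S,T1}  orig:{A,B,S}
  cell(2,2) a: {A,B,S,T1}  orig:{A,B,S}
  cell(0,1) aa: {S}
  cell(1,2) aa: {S}
  cell(0,2) aaa: ∅

S ∉ T[0,2] ⇒ NO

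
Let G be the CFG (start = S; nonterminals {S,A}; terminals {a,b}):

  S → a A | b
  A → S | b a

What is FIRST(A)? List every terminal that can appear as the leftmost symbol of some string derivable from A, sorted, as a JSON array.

FIRST sets, iterate to fixpoint:
pass 1:
  A via A→b a: +{b}
  S via S→a A: +{a}
  S via S→b: +{b}
  FIRST[S]={a,b}  FIRST[A]={b}
pass 2:
  A via A→S: +{a}
  FIRST[S]={a,b}  FIRST[A]={a,b}
pass 3: (stable)
  FIRST[S]={a,b}  FIRST[A]={a,b}

FIRST(A) = ["a", "b"]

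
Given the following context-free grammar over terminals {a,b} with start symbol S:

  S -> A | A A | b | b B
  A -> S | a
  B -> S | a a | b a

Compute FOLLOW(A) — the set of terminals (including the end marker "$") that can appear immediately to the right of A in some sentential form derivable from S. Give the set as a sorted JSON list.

FIRST iteration:
round 1:
  A via A→a: +{a}
  B via B→a a: +{a}
  B via B→b a: +{b}
  S via S→A: +{a}
  S via S→b: +{b}
  S: {a,b}  A: {a}  B: {a,b}
round 2:
  A via A→S: +{b}
  S: {a,b}  A: {a,b}  B: {a,b}
round 3: done
  S: {a,b}  A: {a,b}  B: {a,b}

Compute FOLLOW by fixpoint:
FOLLOW(S) := {$}
round 1:
  S→A: FOLLOW(A) ⊇ FOLLOW(S) ⊇ {$}; new: +{$}
  S→A A: FOLLOW(A) ⊇ FIRST(A) = {a,b}; new: +{a,b}
  S→b B: FOLLOW(B) ⊇ FOLLOW(S) ⊇ {$}; new: +{$}
  FOLLOW(S)={$}  FOLLOW(A)={$,a,b}  FOLLOW(B)={$}
round 2:
  A→S: FOLLOW(S) ⊇ FOLLOW(A) ⊇ {$,a,b}; new: +{a,b}
  S→b B: FOLLOW(B) ⊇ FOLLOW(S) ⊇ {$,a,b}; new: +{a,b}
  FOLLOW(S)={$,a,b}  FOLLOW(A)={$,a,b}  FOLLOW(B)={$,a,b}
round 3: (stable)
  FOLLOW(S)={$,a,b}  FOLLOW(A)={$,a,b}  FOLLOW(B)={$,a,b}

FOLLOW(A) = ["$", "a", "b"]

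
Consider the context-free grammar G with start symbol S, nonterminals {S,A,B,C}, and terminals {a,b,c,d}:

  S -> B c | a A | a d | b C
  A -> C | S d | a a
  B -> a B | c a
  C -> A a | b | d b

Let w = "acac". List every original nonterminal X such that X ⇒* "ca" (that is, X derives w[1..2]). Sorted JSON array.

CNF form of G:
  S -> B T3 | T0 A | T0 T1 | T2 C
  A -> A T0 | S T1 | T0 T0 | T1 T2 | b
  B -> T0 B | T3 T0
  C -> A T0 | T1 T2 | b
  T0 -> a
  T1 -> d
  T2 -> b
  T3 -> c

CYK fill (cells [i..j] with 1 ≤ i ≤ j ≤ 2 only):
  [1..1]={T3}  "c"  orig:{}
  [2..2]={T0}  "a"  orig:{}
  [1..2]={B}  "ca"

Original NTs in T[1,2] deriving "ca": ["B"]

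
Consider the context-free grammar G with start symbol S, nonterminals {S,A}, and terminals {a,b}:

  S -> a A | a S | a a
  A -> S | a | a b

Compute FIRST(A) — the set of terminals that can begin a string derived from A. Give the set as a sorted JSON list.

FIRST iteration:
pass 1:
  A via A→a: +{a}
  S via S→a A: +{a}
  FIRST[S]={a}  FIRST[A]={a}
pass 2: (stable)
  FIRST[S]={a}  FIRST[A]={a}

FIRST(A) = ["a"]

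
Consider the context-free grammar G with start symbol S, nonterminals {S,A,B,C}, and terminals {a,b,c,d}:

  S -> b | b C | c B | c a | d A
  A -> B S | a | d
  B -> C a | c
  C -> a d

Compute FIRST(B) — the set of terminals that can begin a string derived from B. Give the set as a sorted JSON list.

FIRST sets, iterate to fixpoint:
pass 1:
  A via A→a: +{a}
  A via A→d: +{d}
  B via B→c: +{c}
  C via C→a d: +{a}
  S via S→b: +{b}
  S via S→c B: +{c}
  S via S→d A: +{d}
  FIRST[S]={b,c,d}  FIRST[A]={a,d}  FIRST[B]={c}  FIRST[C]={a}
pass 2:
  A via A→B S: +{c}
  B via B→C a: +{a}
  FIRST[S]={b,c,d}  FIRST[A]={a,c,d}  FIRST[B]={a,c}  FIRST[C]={a}
pass 3: done
  FIRST[S]={b,c,d}  FIRST[A]={a,c,d}  FIRST[B]={a,c}  FIRST[C]={a}

FIRST(B) = ["a", "c"]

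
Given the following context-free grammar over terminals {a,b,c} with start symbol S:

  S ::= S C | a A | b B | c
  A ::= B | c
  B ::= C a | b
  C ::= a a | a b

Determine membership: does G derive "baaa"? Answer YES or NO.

CNF form of G:
  S -> S C | T0 A | T1 B | c
  A -> C T0 | b | c
  B -> C T0 | b
  C -> T0 T0 | T0 T1
  T0 -> a
  T1 -> b

CYK table (by increasing span):
  [0..0]={A,B,T1}  "b"  orig:{A,B}
  [1..1]={T0}  "a"  orig:{}
  [2..2]={T0}  "a"  orig:{}
  [3..3]={T0}  "a"  orig:{}
  [0..1]=∅  "ba"
  [1..2]={C}  "aa"
  [2..3]={C}  "aa"
  [0..2]=∅  "baa"
  [1..3]={A,B}  "aaa"
  [0..3]={S}  "baaa"

S ∈ T[0,3] ⇒ YES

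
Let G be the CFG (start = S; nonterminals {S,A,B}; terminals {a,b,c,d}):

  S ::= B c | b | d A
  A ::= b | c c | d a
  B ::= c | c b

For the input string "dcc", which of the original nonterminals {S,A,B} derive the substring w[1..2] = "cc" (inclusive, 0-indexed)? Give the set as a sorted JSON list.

Convert to CNF:
  S -> B T0 | T1 A | b
  A -> T0 T0 | T1 T2 | b
  B -> T0 T3 | c
  T0 -> c
  T1 -> d
  T2 -> a
  T3 -> b

CYK table (by increasing span), restricted to cells inside w[1..2]:
  [1..1]={B,T0}  "c"  orig:{B}
  [2..2]={B,T0}  "c"  orig:{B}
  [1..2]={A,S}  "cc"

Original NTs in T[1,2] deriving "cc": ["A", "S"]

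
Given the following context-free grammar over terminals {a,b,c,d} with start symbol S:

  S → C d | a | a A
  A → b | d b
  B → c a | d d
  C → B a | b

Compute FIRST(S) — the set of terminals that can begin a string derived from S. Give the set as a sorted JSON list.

FIRST iteration:
[1]
  A via A→b: +{b}
  A via A→d b: +{d}
  B via B→c a: +{c}
  B via B→d d: +{d}
  C via C→B a: +{c,d}
  C via C→b: +{b}
  S via S→C d: +{b,c,d}
  S via S→a: +{a}
  FIRST[S]={a,b,c,d}  FIRST[A]={b,d}  FIRST[B]={c,d}  FIRST[C]={b,c,d}
[2] — fixpoint
  FIRST[S]={a,b,c,d}  FIRST[A]={b,d}  FIRST[B]={c,d}  FIRST[C]={b,c,d}

FIRST(S) = ["a", "b", "c", "d"]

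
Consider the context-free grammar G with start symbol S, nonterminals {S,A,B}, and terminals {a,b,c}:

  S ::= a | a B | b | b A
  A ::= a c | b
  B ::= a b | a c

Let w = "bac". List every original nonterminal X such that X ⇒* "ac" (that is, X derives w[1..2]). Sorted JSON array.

Convert to CNF:
  S -> T0 B | T2 A | a | b
  A -> T0 T1 | b
  B -> T0 T1 | T0 T2
  T0 -> a
  T1 -> c
  T2 -> b

CYK fill, restricted to cells inside w[1..2]:
  T[1,1] 'a' = {S,T0}  orig:{S}
  T[2,2] 'c' = {T1}  orig:{}
  T[1,2] 'ac' = {A,B}

Original NTs in T[1,2] deriving "ac": ["A", "B"]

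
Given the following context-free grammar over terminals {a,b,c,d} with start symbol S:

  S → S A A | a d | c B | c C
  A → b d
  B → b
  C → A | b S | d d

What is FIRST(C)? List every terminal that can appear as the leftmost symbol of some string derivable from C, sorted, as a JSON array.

FIRST iteration:
[1]
  A via A→b d: +{b}
  B via B→b: +{b}
  C via C→A: +{b}
  C via C→d d: +{d}
  S via S→a d: +{a}
  S via S→c B: +{c}
  FIRST(S)={a,c}  FIRST(A)={b}  FIRST(B)={b}  FIRST(C)={b,d}
[2] (stable)
  FIRST(S)={a,c}  FIRST(A)={b}  FIRST(B)={b}  FIRST(C)={b,d}

FIRST(C) = ["b", "d"]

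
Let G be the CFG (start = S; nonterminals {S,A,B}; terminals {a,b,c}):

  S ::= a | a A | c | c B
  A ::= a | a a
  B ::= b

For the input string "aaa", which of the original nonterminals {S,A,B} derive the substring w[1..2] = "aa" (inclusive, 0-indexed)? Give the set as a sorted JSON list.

CNF form of G:
  S -> T0 A | T1 B | a | c
  A -> T0 T0 | a
  B -> b
  T0 -> a
  T1 -> c

CYK table (by increasing span) (cells [i..j] with 1 ≤ i ≤ j ≤ 2 only):
  [1..1]={A,S,T0}  "a"  orig:{A,S}
  [2..2]={A,S,T0}  "a"  orig:{A,S}
  [1..2]={A,S}  "aa"

Original NTs in T[1,2] deriving "aa": ["A", "S"]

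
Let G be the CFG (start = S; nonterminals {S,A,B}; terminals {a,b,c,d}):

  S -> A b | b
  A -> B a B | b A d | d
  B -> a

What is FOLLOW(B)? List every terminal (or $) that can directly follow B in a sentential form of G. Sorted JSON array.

FIRST iteration:
round 1:
  A via A→b A d: +{b}
  A via A→d: +{d}
  B via B→a: +{a}
  S via S→A b: +{b,d}
  S: {b,d}  A: {b,d}  B: {a}
round 2:
  A via A→B a B: +{a}
  S via S→A b: +{a}
  S: {a,b,d}  A: {a,b,d}  B: {a}
round 3: — fixpoint
  S: {a,b,d}  A: {a,b,d}  B: {a}

FOLLOW sets:
seed FOLLOW(S) with $
pass 1:
  A→B a B: FOLLOW(B) ⊇ FIRST(a) = {a}; new: +{a}
  A→b A d: FOLLOW(A) ⊇ FIRST(d) = {d}; new: +{d}
  S→A b: FOLLOW(A) ⊇ FIRST(b) = {b}; new: +{b}
  FOLLOW(S)={$}  FOLLOW(A)={b,d}  FOLLOW(B)={a}
pass 2:
  A→B a B: FOLLOW(B) ⊇ FOLLOW(A) ⊇ {b,d}; new: +{b,d}
  FOLLOW(S)={$}  FOLLOW(A)={b,d}  FOLLOW(B)={a,b,d}
pass 3: done
  FOLLOW(S)={$}  FOLLOW(A)={b,d}  FOLLOW(B)={a,b,d}

FOLLOW(B) = ["a", "b", "d"]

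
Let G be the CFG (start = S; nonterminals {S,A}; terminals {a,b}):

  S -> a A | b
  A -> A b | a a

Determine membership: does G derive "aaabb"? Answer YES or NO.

CNF form of G:
  S -> T1 A | b
  A -> A T0 | T1 T1
  T0 -> b
  T1 -> a

CYK fill:
  [0..0]={T1}  "a"  orig:{}
  [1..1]={T1}  "a"  orig:{}
  [2..2]={T1}  "a"  orig:{}
  [3..3]={S,T0}  "b"  orig:{S}
  [4..4]={S,T0}  "b"  orig:{S}
  [0..1]={A}  "aa"
  [1..2]={A}  "aa"
  [2..3]=∅  "ab"
  [3..4]=∅  "bb"
  [0..2]={S}  "aaa"
  [1..3]={A}  "aab"
  [2..4]=∅  "abb"
  [0..3]={S}  "aaab"
  [1..4]={A}  "aabb"
  [0..4]={S}  "aaabb"

S ∈ T[0,4] ⇒ YES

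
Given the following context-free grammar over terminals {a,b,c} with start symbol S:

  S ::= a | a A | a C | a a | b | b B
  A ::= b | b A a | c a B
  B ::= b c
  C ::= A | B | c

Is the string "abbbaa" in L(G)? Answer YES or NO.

Convert to CNF:
  S -> T0 B | T1 A | T1 C | T1 T1 | a | b
  A -> T0 X3 | T2 X4 | b
  B -> T0 T2
  C -> T0 T2 | T0 X5 | T2 X6 | b | c
  T0 -> b
  T1 -> a
  T2 -> c
  X3 -> A T1
  X4 -> T1 B
  X5 -> A T1
  X6 -> T1 B

CYK fill:
  cell(0,0) a: {S,T1}  orig:{S}
  cell(1,1) b: {A,C,S,T0}  orig:{A,C,S}
  cell(2,2) b: {A,C,S,T0}  orig:{A,C,S}
  cell(3,3) b: {A,C,S,T0}  orig:{A,C,S}
  cell(4,4) a: {S,T1}  orig:{S}
  cell(5,5) a: {S,T1}  orig:{S}
  cell(0,1) ab: {S}
  cell(1,2) bb: ∅
  cell(2,3) bb: ∅
  cell(3,4) ba: {X3,X5}  orig:{}
  cell(4,5) aa: {S}
  cell(0,2) abb: ∅
  cell(1,3) bbb: ∅
  cell(2,4) bba: {A,C}
  cell(3,5) baa: ∅
  cell(0,3) abbb: ∅
  cell(1,4) bbba: ∅
  cell(2,5) bbaa: {X3,X5}  orig:{}
  cell(0,4) abbba: ∅
  cell(1,5) bbbaa: {A,C}
  cell(0,5) abbbaa: {S}

S ∈ T[0,5] ⇒ YES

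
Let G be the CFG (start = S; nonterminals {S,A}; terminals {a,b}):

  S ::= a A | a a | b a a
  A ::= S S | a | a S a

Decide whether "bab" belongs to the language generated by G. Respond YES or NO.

Convert to CNF:
  S -> T0 A | T0 T0 | T1 X3
  A -> S S | T0 X2 | a
  T0 -> a
  T1 -> b
  X2 -> S T0
  X3 -> T0 T0

Fill CYK table bottom-up:
  T[0,0] 'b' = {T1}  orig:{}
  T[1,1] 'a' = {A,T0}  orig:{A}
  T[2,2] 'b' = {T1}  orig:{}
  T[0,1] 'ba' = ∅
  T[1,2] 'ab' = ∅
  T[0,2] 'bab' = ∅

S ∉ T[0,2] ⇒ NO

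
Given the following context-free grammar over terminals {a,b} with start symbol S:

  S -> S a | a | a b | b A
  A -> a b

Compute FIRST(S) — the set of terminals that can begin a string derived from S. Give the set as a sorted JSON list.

FIRST iteration:
iter 1:
  A via A→a b: +{a}
  S via S→a: +{a}
  S via S→b A: +{b}
  FIRST(S)={a,b}  FIRST(A)={a}
iter 2: — fixpoint
  FIRST(S)={a,b}  FIRST(A)={a}

FIRST(S) = ["a", "b"]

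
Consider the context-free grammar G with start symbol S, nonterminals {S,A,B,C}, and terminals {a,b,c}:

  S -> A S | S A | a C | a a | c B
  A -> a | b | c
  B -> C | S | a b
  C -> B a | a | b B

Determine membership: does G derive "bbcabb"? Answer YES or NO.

Convert to CNF:
  S -> A S | S A | T0 C | T0 T0 | T2 B
  A -> a | b | c
  B -> A S | B T0 | S A | T0 C | T0 T0 | T0 T1 | T1 B | T2 B | a
  C -> B T0 | T1 B | a
  T0 -> a
  T1 -> b
  T2 -> c

CYK fill:
  cell(0,0) b: {A,T1}  orig:{A}
  cell(1,1) b: {A,T1}  orig:{A}
  cell(2,2) c: {A,T2}  orig:{A}
  cell(3,3) a: {A,B,C,T0}  orig:{A,B,C}
  cell(4,4) b: {A,T1}  orig:{A}
  cell(5,5) b: {A,T1}  orig:{A}
  cell(0,1) bb: ∅
  cell(1,2) bc: ∅
  cell(2,3) ca: {B,S}
  cell(3,4) ab: {B}
  cell(4,5) bb: ∅
  cell(0,2) bbc: ∅
  cell(1,3) bca: {B,C,S}
  cell(2,4) cab: {B,S}
  cell(3,5) abb: ∅
  cell(0,3) bbca: {B,C,S}
  cell(1,4) bcab: {B,C,S}
  cell(2,5) cabb: {B,S}
  cell(0,4) bbcab: {B,C,S}
  cell(1,5) bcabb: {B,C,S}
  cell(0,5) bbcabb: {B,C,S}

S ∈ T[0,5] ⇒ YES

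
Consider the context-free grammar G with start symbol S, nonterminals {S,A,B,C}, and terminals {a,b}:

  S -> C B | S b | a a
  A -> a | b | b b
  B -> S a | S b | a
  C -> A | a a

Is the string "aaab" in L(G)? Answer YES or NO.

Convert to CNF:
  S -> C B | S T0 | T1 T1
  A -> T0 T0 | a | b
  B -> S T0 | S T1 | a
  C -> T0 T0 | T1 T1 | a | b
  T0 -> b
  T1 -> a

CYK fill:
  T[0,0] 'a' = {A,B,C,T1}  orig:{A,B,C}
  T[1,1] 'a' = {A,B,C,T1}  orig:{A,B,C}
  T[2,2] 'a' = {A,B,C,T1}  orig:{A,B,C}
  T[3,3] 'b' = {A,C,T0}  orig:{A,C}
  T[0,1] 'aa' = {C,S}
  T[1,2] 'aa' = {C,S}
  T[2,3] 'ab' = ∅
  T[0,2] 'aaa' = {B,S}
  T[1,3] 'aab' = {B,S}
  T[0,3] 'aaab' = {B,S}

S ∈ T[0,3] ⇒ YES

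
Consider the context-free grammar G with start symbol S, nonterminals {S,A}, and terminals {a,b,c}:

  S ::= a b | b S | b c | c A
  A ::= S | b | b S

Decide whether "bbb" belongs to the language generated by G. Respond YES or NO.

CNF form of G:
  S -> T0 T1 | T1 S | T1 T2 | T2 A
  A -> T0 T1 | T1 S | T1 T2 | T2 A | b
  T0 -> a
  T1 -> b
  T2 -> c

Fill CYK table bottom-up:
  [0..0]={A,T1}  "b"  orig:{A}
  [1..1]={A,T1}  "b"  orig:{A}
  [2..2]={A,T1}  "b"  orig:{A}
  [0..1]=∅  "bb"
  [1..2]=∅  "bb"
  [0..2]=∅  "bbb"

S ∉ T[0,2] ⇒ NO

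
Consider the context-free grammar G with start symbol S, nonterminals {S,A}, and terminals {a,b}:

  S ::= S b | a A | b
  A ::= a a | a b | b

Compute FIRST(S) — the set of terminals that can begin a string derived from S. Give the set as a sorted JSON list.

FIRST iteration:
iter 1:
  A via A→a a: +{a}
  A via A→b: +{b}
  S via S→a A: +{a}
  S via S→b: +{b}
  FIRST(S)={a,b}  FIRST(A)={a,b}
iter 2: done
  FIRST(S)={a,b}  FIRST(A)={a,b}

FIRST(S) = ["a", "b"]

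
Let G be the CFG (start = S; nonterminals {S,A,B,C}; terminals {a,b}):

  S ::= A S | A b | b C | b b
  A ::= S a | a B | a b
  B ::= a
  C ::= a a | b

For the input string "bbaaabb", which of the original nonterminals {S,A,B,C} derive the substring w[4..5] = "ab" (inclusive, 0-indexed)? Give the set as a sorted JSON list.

Convert to CNF:
  S -> A S | A T1 | T1 C | T1 T1
  A -> S T0 | T0 B | T0 T1
  B -> a
  C -> T0 T0 | b
  T0 -> a
  T1 -> b

CYK fill — only the sub-triangle for w[4..5]:
  T[4,4] 'a' = {B,T0}  orig:{B}
  T[5,5] 'b' = {C,T1}  orig:{C}
  T[4,5] 'ab' = {A}

Original NTs in T[4,5] deriving "ab": ["A"]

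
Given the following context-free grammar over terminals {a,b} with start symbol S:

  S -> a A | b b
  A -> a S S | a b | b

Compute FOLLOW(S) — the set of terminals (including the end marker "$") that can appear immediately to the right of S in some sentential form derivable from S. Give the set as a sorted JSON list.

FIRST sets, iterate to fixpoint:
pass 1:
  A via A→a S S: +{a}
  A via A→b: +{b}
  S via S→a A: +{a}
  S via S→b b: +{b}
  S: {a,b}  A: {a,b}
pass 2: done
  S: {a,b}  A: {a,b}

FOLLOW iteration:
seed FOLLOW(S) with $
pass 1:
  A→a S S: FOLLOW(S) ⊇ FIRST(S) = {a,b}; new: +{a,b}
  S→a A: FOLLOW(A) ⊇ FOLLOW(S) ⊇ {$,a,b}; new: +{$,a,b}
  FOLLOW(S)={$,a,b}  FOLLOW(A)={$,a,b}
pass 2: done
  FOLLOW(S)={$,a,b}  FOLLOW(A)={$,a,b}

FOLLOW(S) = ["$", "a", "b"]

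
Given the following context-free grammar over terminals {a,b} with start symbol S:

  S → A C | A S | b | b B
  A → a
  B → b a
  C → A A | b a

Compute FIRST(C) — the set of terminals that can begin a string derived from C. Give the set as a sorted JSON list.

FIRST sets, iterate to fixpoint:
pass 1:
  A via A→a: +{a}
  B via B→b a: +{b}
  C via C→A A: +{a}
  C via C→b a: +{b}
  S via S→A C: +{a}
  S via S→b: +{b}
  FIRST(S)={a,b}  FIRST(A)={a}  FIRST(B)={b}  FIRST(C)={a,b}
pass 2: — fixpoint
  FIRST(S)={a,b}  FIRST(A)={a}  FIRST(B)={b}  FIRST(C)={a,b}

FIRST(C) = ["a", "b"]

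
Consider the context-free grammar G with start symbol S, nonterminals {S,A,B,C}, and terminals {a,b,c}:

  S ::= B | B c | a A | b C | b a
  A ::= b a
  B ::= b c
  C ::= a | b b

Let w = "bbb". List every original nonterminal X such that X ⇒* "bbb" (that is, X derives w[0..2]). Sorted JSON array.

Convert to CNF:
  S -> B T2 | T0 C | T0 T1 | T0 T2 | T1 A
  A -> T0 T1
  B -> T0 T2
  C -> T0 T0 | a
  T0 -> b
  T1 -> a
  T2 -> c

CYK fill (cells [i..j] with 0 ≤ i ≤ j ≤ 2 only):
  [0..0]={T0}  "b"  orig:{}
  [1..1]={T0}  "b"  orig:{}
  [2..2]={T0}  "b"  orig:{}
  [0..1]={C}  "bb"
  [1..2]={C}  "bb"
  [0..2]={S}  "bbb"

Original NTs in T[0,2] deriving "bbb": ["S"]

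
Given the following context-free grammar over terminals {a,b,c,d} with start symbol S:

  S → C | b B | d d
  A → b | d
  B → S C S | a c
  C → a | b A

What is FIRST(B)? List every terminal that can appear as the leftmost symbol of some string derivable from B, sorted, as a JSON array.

FIRST iteration:
pass 1:
  A via A→b: +{b}
  A via A→d: +{d}
  B via B→a c: +{a}
  C via C→a: +{a}
  C via C→b A: +{b}
  S via S→C: +{a,b}
  S via S→d d: +{d}
  S: {a,b,d}  A: {b,d}  B: {a}  C: {a,b}
pass 2:
  B via B→S C S: +{b,d}
  S: {a,b,d}  A: {b,d}  B: {a,b,d}  C: {a,b}
pass 3: — fixpoint
  S: {a,b,d}  A: {b,d}  B: {a,b,d}  C: {a,b}

FIRST(B) = ["a", "b", "d"]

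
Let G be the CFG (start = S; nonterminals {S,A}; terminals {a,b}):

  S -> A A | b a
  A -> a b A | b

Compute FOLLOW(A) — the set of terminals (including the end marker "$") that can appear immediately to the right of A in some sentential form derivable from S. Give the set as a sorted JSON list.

Compute FIRST by fixpoint:
[1]
  A via A→a b A: +{a}
  A via A→b: +{b}
  S via S→A A: +{a,b}
  S: {a,b}  A: {a,b}
[2] (no change)
  S: {a,b}  A: {a,b}

FOLLOW iteration:
FOLLOW(S) := {$}
round 1:
  S→A A: FOLLOW(A) ⊇ FIRST(A) = {a,b}; new: +{a,b}
  S→A A: FOLLOW(A) ⊇ FOLLOW(S) ⊇ {$}; new: +{$}
  FOLLOW[S]={$}  FOLLOW[A]={$,a,b}
round 2: — fixpoint
  FOLLOW[S]={$}  FOLLOW[A]={$,a,b}

FOLLOW(A) = ["$", "a", "b"]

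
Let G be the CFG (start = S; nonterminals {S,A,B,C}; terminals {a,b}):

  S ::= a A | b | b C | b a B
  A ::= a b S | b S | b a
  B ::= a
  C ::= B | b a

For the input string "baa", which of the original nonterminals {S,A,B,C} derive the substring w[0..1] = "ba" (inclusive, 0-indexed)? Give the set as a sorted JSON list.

CNF form of G:
  S -> T0 A | T1 C | T1 X3 | b
  A -> T0 X2 | T1 S | T1 T0
  B -> a
  C -> T1 T0 | a
  T0 -> a
  T1 -> b
  X2 -> T1 S
  X3 -> T0 B

CYK fill, restricted to cells inside w[0..1]:
  cell(0,0) b: {S,T1}  orig:{S}
  cell(1,1) a: {B,C,T0}  orig:{B,C}
  cell(0,1) ba: {A,C,S}

Original NTs in T[0,1] deriving "ba": ["A", "C", "S"]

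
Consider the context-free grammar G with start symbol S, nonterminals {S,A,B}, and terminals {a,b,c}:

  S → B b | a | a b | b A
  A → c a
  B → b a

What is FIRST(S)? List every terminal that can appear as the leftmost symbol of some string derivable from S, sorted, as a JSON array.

Compute FIRST by fixpoint:
iter 1:
  A via A→c a: +{c}
  B via B→b a: +{b}
  S via S→B b: +{b}
  S via S→a: +{a}
  FIRST(S)={a,b}  FIRST(A)={c}  FIRST(B)={b}
iter 2: done
  FIRST(S)={a,b}  FIRST(A)={c}  FIRST(B)={b}

FIRST(S) = ["a", "b"]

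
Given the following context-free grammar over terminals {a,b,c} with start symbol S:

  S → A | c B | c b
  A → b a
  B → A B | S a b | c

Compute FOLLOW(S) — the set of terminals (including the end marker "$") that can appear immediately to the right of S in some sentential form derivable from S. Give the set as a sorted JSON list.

FIRST iteration:
round 1:
  A via A→b a: +{b}
  B via B→A B: +{b}
  B via B→c: +{c}
  S via S→A: +{b}
  S via S→c B: +{c}
  S: {b,c}  A: {b}  B: {b,c}
round 2: done
  S: {b,c}  A: {b}  B: {b,c}

Compute FOLLOW by fixpoint:
seed FOLLOW(S) with $
round 1:
  B→A B: FOLLOW(A) ⊇ FIRST(B) = {b,c}; new: +{b,c}
  B→S a b: FOLLOW(S) ⊇ FIRST(a) = {a}; new: +{a}
  S→A: FOLLOW(A) ⊇ FOLLOW(S) ⊇ {$,a}; new: +{$,a}
  S→c B: FOLLOW(B) ⊇ FOLLOW(S) ⊇ {$,a}; new: +{$,a}
  FOLLOW(S)={$,a}  FOLLOW(A)={$,a,b,c}  FOLLOW(B)={$,a}
round 2: (no change)
  FOLLOW(S)={$,a}  FOLLOW(A)={$,a,b,c}  FOLLOW(B)={$,a}

FOLLOW(S) = ["$", "a"]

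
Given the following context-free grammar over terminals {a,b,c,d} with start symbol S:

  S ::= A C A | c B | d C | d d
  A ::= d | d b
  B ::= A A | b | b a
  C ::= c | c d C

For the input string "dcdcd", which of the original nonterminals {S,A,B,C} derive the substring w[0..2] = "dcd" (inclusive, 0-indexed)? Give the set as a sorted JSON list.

CNF form of G:
  S -> A X5 | T0 C | T0 T0 | T3 B
  A -> T0 T1 | d
  B -> A A | T1 T2 | b
  C -> T3 X4 | c
  T0 -> d
  T1 -> b
  T2 -> a
  T3 -> c
  X4 -> T0 C
  X5 -> C A

CYK fill (cells [i..j] with 0 ≤ i ≤ j ≤ 2 only):
  [0..0]={A,T0}  "d"  orig:{A}
  [1..1]={C,T3}  "c"  orig:{C}
  [2..2]={A,T0}  "d"  orig:{A}
  [0..1]={S,X4}  "dc"  orig:{S}
  [1..2]={X5}  "cd"  orig:{}
  [0..2]={S}  "dcd"

Original NTs in T[0,2] deriving "dcd": ["S"]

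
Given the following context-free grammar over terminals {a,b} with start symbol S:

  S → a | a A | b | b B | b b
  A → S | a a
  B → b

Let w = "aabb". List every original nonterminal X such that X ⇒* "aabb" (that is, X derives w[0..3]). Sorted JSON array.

CNF form of G:
  S -> T0 A | T1 B | T1 T1 | a | b
  A -> T0 A | T0 T0 | T1 B | T1 T1 | a | b
  B -> b
  T0 -> a
  T1 -> b

Fill CYK table bottom-up — only the sub-triangle for w[0..3]:
  T[0,0] 'a' = {A,S,T0}  orig:{A,S}
  T[1,1] 'a' = {A,S,T0}  orig:{A,S}
  T[2,2] 'b' = {A,B,S,T1}  orig:{A,B,S}
  T[3,3] 'b' = {A,B,S,T1}  orig:{A,B,S}
  T[0,1] 'aa' = {A,S}
  T[1,2] 'ab' = {A,S}
  T[2,3] 'bb' = {A,S}
  T[0,2] 'aab' = {A,S}
  T[1,3] 'abb' = {A,S}
  T[0,3] 'aabb' = {A,S}

Original NTs in T[0,3] deriving "aabb": ["A", "S"]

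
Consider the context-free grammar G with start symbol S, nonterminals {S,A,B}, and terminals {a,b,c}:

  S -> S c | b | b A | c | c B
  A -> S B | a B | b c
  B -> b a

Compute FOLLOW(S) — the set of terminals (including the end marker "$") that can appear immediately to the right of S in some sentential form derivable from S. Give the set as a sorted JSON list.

Compute FIRST by fixpoint:
iter 1:
  A via A→a B: +{a}
  A via A→b c: +{b}
  B via B→b a: +{b}
  S via S→b: +{b}
  S via S→c: +{c}
  FIRST(S)={b,c}  FIRST(A)={a,b}  FIRST(B)={b}
iter 2:
  A via A→S B: +{c}
  FIRST(S)={b,c}  FIRST(A)={a,b,c}  FIRST(B)={b}
iter 3: — fixpoint
  FIRST(S)={b,c}  FIRST(A)={a,b,c}  FIRST(B)={b}

Compute FOLLOW by fixpoint:
initialize: $ ∈ FOLLOW(S)
round 1:
  A→S B: FOLLOW(S) ⊇ FIRST(B) = {b}; new: +{b}
  S→S c: FOLLOW(S) ⊇ FIRST(c) = {c}; new: +{c}
  S→b A: FOLLOW(A) ⊇ FOLLOW(S) ⊇ {$,b,c}; new: +{$,b,c}
  S→c B: FOLLOW(B) ⊇ FOLLOW(S) ⊇ {$,b,c}; new: +{$,b,c}
  FOLLOW(S)={$,b,c}  FOLLOW(A)={$,b,c}  FOLLOW(B)={$,b,c}
round 2: done
  FOLLOW(S)={$,b,c}  FOLLOW(A)={$,b,c}  FOLLOW(B)={$,b,c}

FOLLOW(S) = ["$", "b", "c"]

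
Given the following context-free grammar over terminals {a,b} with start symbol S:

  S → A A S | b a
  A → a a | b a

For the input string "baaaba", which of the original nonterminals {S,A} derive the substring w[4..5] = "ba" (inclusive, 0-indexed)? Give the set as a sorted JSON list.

Convert to CNF:
  S -> A X2 | T1 T0
  A -> T0 T0 | T1 T0
  T0 -> a
  T1 -> b
  X2 -> A S

CYK table (by increasing span) — only the sub-triangle for w[4..5]:
  cell(4,4) b: {T1}  orig:{}
  cell(5,5) a: {T0}  orig:{}
  cell(4,5) ba: {A,S}

Original NTs in T[4,5] deriving "ba": ["A", "S"]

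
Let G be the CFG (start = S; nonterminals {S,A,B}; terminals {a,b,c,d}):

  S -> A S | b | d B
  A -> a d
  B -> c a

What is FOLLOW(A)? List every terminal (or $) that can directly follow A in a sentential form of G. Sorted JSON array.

FIRST sets, iterate to fixpoint:
pass 1:
  A via A→a d: +{a}
  B via B→c a: +{c}
  S via S→A S: +{a}
  S via S→b: +{b}
  S via S→d B: +{d}
  S: {a,b,d}  A: {a}  B: {c}
pass 2: — fixpoint
  S: {a,b,d}  A: {a}  B: {c}

FOLLOW iteration:
initialize: $ ∈ FOLLOW(S)
round 1:
  S→A S: FOLLOW(A) ⊇ FIRST(S) = {a,b,d}; new: +{a,b,d}
  S→d B: FOLLOW(B) ⊇ FOLLOW(S) ⊇ {$}; new: +{$}
  FOLLOW(S)={$}  FOLLOW(A)={a,b,d}  FOLLOW(B)={$}
round 2: (no change)
  FOLLOW(S)={$}  FOLLOW(A)={a,b,d}  FOLLOW(B)={$}

FOLLOW(A) = ["a", "b", "d"]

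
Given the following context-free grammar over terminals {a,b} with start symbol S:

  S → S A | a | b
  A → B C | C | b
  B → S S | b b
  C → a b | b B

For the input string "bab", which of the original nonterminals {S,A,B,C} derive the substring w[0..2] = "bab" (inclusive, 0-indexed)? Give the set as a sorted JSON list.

CNF form of G:
  S -> S A | a | b
  A -> B C | T0 T1 | T1 B | b
  B -> S S | T1 T1
  C -> T0 T1 | T1 B
  T0 -> a
  T1 -> b

CYK table (by increasing span) (cells [i..j] with 0 ≤ i ≤ j ≤ 2 only):
  T[0,0] 'b' = {A,S,T1}  orig:{A,S}
  T[1,1] 'a' = {S,T0}  orig:{S}
  T[2,2] 'b' = {A,S,T1}  orig:{A,S}
  T[0,1] 'ba' = {B}
  T[1,2] 'ab' = {A,B,C,S}
  T[0,2] 'bab' = {A,B,C,S}

Original NTs in T[0,2] deriving "bab": ["A", "B", "C", "S"]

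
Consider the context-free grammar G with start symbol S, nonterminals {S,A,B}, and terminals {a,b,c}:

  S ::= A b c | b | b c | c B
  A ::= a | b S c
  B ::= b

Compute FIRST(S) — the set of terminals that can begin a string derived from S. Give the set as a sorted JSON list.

FIRST sets, iterate to fixpoint:
[1]
  A via A→a: +{a}
  A via A→b S c: +{b}
  B via B→b: +{b}
  S via S→A b c: +{a,b}
  S via S→c B: +{c}
  S: {a,b,c}  A: {a,b}  B: {b}
[2] (no change)
  S: {a,b,c}  A: {a,b}  B: {b}

FIRST(S) = ["a", "b", "c"]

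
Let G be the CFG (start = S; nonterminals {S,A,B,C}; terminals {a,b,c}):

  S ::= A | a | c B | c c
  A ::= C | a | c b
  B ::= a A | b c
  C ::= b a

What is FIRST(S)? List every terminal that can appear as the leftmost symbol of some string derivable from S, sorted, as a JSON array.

FIRST sets, iterate to fixpoint:
iter 1:
  A via A→a: +{a}
  A via A→c b: +{c}
  B via B→a A: +{a}
  B via B→b c: +{b}
  C via C→b a: +{b}
  S via S→A: +{a,c}
  S: {a,c}  A: {a,c}  B: {a,b}  C: {b}
iter 2:
  A via A→C: +{b}
  S via S→A: +{b}
  S: {a,b,c}  A: {a,b,c}  B: {a,b}  C: {b}
iter 3: (stable)
  S: {a,b,c}  A: {a,b,c}  B: {a,b}  C: {b}

FIRST(S) = ["a", "b", "c"]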